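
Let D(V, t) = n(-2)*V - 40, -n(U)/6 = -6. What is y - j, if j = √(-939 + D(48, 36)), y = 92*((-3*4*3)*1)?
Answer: -3312 - √749 ≈ -3339.4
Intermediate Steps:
n(U) = 36 (n(U) = -6*(-6) = 36)
D(V, t) = -40 + 36*V (D(V, t) = 36*V - 40 = -40 + 36*V)
y = -3312 (y = 92*(-12*3*1) = 92*(-36*1) = 92*(-36) = -3312)
j = √749 (j = √(-939 + (-40 + 36*48)) = √(-939 + (-40 + 1728)) = √(-939 + 1688) = √749 ≈ 27.368)
y - j = -3312 - √749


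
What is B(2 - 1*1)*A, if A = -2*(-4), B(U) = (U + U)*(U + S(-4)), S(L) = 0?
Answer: 16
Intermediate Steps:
B(U) = 2*U² (B(U) = (U + U)*(U + 0) = (2*U)*U = 2*U²)
A = 8
B(2 - 1*1)*A = (2*(2 - 1*1)²)*8 = (2*(2 - 1)²)*8 = (2*1²)*8 = (2*1)*8 = 2*8 = 16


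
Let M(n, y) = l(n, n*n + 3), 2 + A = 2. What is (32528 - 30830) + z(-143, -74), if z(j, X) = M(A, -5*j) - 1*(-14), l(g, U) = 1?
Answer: 1713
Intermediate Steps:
A = 0 (A = -2 + 2 = 0)
M(n, y) = 1
z(j, X) = 15 (z(j, X) = 1 - 1*(-14) = 1 + 14 = 15)
(32528 - 30830) + z(-143, -74) = (32528 - 30830) + 15 = 1698 + 15 = 1713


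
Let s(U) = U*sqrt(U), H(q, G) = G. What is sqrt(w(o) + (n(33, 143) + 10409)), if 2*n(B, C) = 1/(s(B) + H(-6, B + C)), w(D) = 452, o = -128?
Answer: sqrt(84107606 + 15770172*sqrt(33))/(22*sqrt(16 + 3*sqrt(33))) ≈ 104.22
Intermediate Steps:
s(U) = U**(3/2)
n(B, C) = 1/(2*(B + C + B**(3/2))) (n(B, C) = 1/(2*(B**(3/2) + (B + C))) = 1/(2*(B + C + B**(3/2))))
sqrt(w(o) + (n(33, 143) + 10409)) = sqrt(452 + (1/(2*(33 + 143 + 33**(3/2))) + 10409)) = sqrt(452 + (1/(2*(33 + 143 + 33*sqrt(33))) + 10409)) = sqrt(452 + (1/(2*(176 + 33*sqrt(33))) + 10409)) = sqrt(452 + (10409 + 1/(2*(176 + 33*sqrt(33))))) = sqrt(10861 + 1/(2*(176 + 33*sqrt(33))))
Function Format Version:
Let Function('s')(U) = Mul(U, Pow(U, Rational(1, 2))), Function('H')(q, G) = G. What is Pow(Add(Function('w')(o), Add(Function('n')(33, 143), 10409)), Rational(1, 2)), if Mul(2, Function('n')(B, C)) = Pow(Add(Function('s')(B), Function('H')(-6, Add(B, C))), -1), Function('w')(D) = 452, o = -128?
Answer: Mul(Rational(1, 22), Pow(Add(16, Mul(3, Pow(33, Rational(1, 2)))), Rational(-1, 2)), Pow(Add(84107606, Mul(15770172, Pow(33, Rational(1, 2)))), Rational(1, 2))) ≈ 104.22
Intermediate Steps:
Function('s')(U) = Pow(U, Rational(3, 2))
Function('n')(B, C) = Mul(Rational(1, 2), Pow(Add(B, C, Pow(B, Rational(3, 2))), -1)) (Function('n')(B, C) = Mul(Rational(1, 2), Pow(Add(Pow(B, Rational(3, 2)), Add(B, C)), -1)) = Mul(Rational(1, 2), Pow(Add(B, C, Pow(B, Rational(3, 2))), -1)))
Pow(Add(Function('w')(o), Add(Function('n')(33, 143), 10409)), Rational(1, 2)) = Pow(Add(452, Add(Mul(Rational(1, 2), Pow(Add(33, 143, Pow(33, Rational(3, 2))), -1)), 10409)), Rational(1, 2)) = Pow(Add(452, Add(Mul(Rational(1, 2), Pow(Add(33, 143, Mul(33, Pow(33, Rational(1, 2)))), -1)), 10409)), Rational(1, 2)) = Pow(Add(452, Add(Mul(Rational(1, 2), Pow(Add(176, Mul(33, Pow(33, Rational(1, 2)))), -1)), 10409)), Rational(1, 2)) = Pow(Add(452, Add(10409, Mul(Rational(1, 2), Pow(Add(176, Mul(33, Pow(33, Rational(1, 2)))), -1)))), Rational(1, 2)) = Pow(Add(10861, Mul(Rational(1, 2), Pow(Add(176, Mul(33, Pow(33, Rational(1, 2)))), -1))), Rational(1, 2))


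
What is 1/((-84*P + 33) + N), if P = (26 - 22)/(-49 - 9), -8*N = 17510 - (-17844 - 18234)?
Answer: -58/386263 ≈ -0.00015016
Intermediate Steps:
N = -13397/2 (N = -(17510 - (-17844 - 18234))/8 = -(17510 - 1*(-36078))/8 = -(17510 + 36078)/8 = -⅛*53588 = -13397/2 ≈ -6698.5)
P = -2/29 (P = 4/(-58) = 4*(-1/58) = -2/29 ≈ -0.068966)
1/((-84*P + 33) + N) = 1/((-84*(-2/29) + 33) - 13397/2) = 1/((168/29 + 33) - 13397/2) = 1/(1125/29 - 13397/2) = 1/(-386263/58) = -58/386263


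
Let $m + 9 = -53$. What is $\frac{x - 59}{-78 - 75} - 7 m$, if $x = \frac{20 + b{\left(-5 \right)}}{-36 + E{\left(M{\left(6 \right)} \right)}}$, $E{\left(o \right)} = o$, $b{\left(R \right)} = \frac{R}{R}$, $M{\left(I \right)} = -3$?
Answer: $\frac{96000}{221} \approx 434.39$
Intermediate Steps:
$m = -62$ ($m = -9 - 53 = -62$)
$b{\left(R \right)} = 1$
$x = - \frac{7}{13}$ ($x = \frac{20 + 1}{-36 - 3} = \frac{21}{-39} = 21 \left(- \frac{1}{39}\right) = - \frac{7}{13} \approx -0.53846$)
$\frac{x - 59}{-78 - 75} - 7 m = \frac{- \frac{7}{13} - 59}{-78 - 75} - -434 = - \frac{774}{13 \left(-153\right)} + 434 = \left(- \frac{774}{13}\right) \left(- \frac{1}{153}\right) + 434 = \frac{86}{221} + 434 = \frac{96000}{221}$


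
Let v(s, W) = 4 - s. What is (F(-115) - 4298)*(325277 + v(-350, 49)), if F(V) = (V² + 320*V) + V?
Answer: -9113760428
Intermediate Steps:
F(V) = V² + 321*V
(F(-115) - 4298)*(325277 + v(-350, 49)) = (-115*(321 - 115) - 4298)*(325277 + (4 - 1*(-350))) = (-115*206 - 4298)*(325277 + (4 + 350)) = (-23690 - 4298)*(325277 + 354) = -27988*325631 = -9113760428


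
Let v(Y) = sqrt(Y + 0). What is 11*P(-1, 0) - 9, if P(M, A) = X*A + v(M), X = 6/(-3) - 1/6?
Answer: -9 + 11*I ≈ -9.0 + 11.0*I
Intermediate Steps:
v(Y) = sqrt(Y)
X = -13/6 (X = 6*(-1/3) - 1*1/6 = -2 - 1/6 = -13/6 ≈ -2.1667)
P(M, A) = sqrt(M) - 13*A/6 (P(M, A) = -13*A/6 + sqrt(M) = sqrt(M) - 13*A/6)
11*P(-1, 0) - 9 = 11*(sqrt(-1) - 13/6*0) - 9 = 11*(I + 0) - 9 = 11*I - 9 = -9 + 11*I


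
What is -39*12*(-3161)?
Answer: 1479348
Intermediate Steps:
-39*12*(-3161) = -468*(-3161) = 1479348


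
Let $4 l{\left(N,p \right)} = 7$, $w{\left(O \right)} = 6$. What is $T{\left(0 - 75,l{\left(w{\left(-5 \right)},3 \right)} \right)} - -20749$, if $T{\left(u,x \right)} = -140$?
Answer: $20609$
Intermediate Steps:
$l{\left(N,p \right)} = \frac{7}{4}$ ($l{\left(N,p \right)} = \frac{1}{4} \cdot 7 = \frac{7}{4}$)
$T{\left(0 - 75,l{\left(w{\left(-5 \right)},3 \right)} \right)} - -20749 = -140 - -20749 = -140 + 20749 = 20609$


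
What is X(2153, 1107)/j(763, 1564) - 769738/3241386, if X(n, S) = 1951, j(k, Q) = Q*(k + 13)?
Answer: -463939677973/1966976749152 ≈ -0.23586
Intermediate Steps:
j(k, Q) = Q*(13 + k)
X(2153, 1107)/j(763, 1564) - 769738/3241386 = 1951/((1564*(13 + 763))) - 769738/3241386 = 1951/((1564*776)) - 769738*1/3241386 = 1951/1213664 - 384869/1620693 = -463939677973/1966976749152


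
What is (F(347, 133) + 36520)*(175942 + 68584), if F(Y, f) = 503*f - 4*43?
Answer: 25246575922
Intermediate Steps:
F(Y, f) = -172 + 503*f (F(Y, f) = 503*f - 172 = -172 + 503*f)
(F(347, 133) + 36520)*(175942 + 68584) = ((-172 + 503*133) + 36520)*(175942 + 68584) = ((-172 + 66899) + 36520)*244526 = (66727 + 36520)*244526 = 103247*244526 = 25246575922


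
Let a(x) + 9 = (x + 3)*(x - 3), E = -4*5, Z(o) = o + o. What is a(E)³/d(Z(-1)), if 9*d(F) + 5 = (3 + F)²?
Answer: -125421678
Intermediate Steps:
Z(o) = 2*o
d(F) = -5/9 + (3 + F)²/9
E = -20
a(x) = -9 + (-3 + x)*(3 + x) (a(x) = -9 + (x + 3)*(x - 3) = -9 + (3 + x)*(-3 + x) = -9 + (-3 + x)*(3 + x))
a(E)³/d(Z(-1)) = (-18 + (-20)²)³/(-5/9 + (3 + 2*(-1))²/9) = (-18 + 400)³/(-5/9 + (3 - 2)²/9) = 382³/(-5/9 + (⅑)*1²) = 55742968/(-5/9 + (⅑)*1) = 55742968/(-5/9 + ⅑) = 55742968/(-4/9) = -9/4*55742968 = -125421678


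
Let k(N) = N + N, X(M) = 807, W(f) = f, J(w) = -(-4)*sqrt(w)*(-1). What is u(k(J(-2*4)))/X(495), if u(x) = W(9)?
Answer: 3/269 ≈ 0.011152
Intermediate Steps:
J(w) = -4*sqrt(w) (J(w) = (4*sqrt(w))*(-1) = -4*sqrt(w))
k(N) = 2*N
u(x) = 9
u(k(J(-2*4)))/X(495) = 9/807 = 9*(1/807) = 3/269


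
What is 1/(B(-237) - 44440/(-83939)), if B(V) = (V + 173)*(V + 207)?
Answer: 83939/161207320 ≈ 0.00052069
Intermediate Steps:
B(V) = (173 + V)*(207 + V)
1/(B(-237) - 44440/(-83939)) = 1/((35811 + (-237)² + 380*(-237)) - 44440/(-83939)) = 1/((35811 + 56169 - 90060) - 44440*(-1/83939)) = 1/(1920 + 44440/83939) = 1/(161207320/83939) = 83939/161207320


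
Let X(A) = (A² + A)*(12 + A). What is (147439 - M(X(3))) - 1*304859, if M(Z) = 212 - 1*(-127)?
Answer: -157759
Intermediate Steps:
X(A) = (12 + A)*(A + A²) (X(A) = (A + A²)*(12 + A) = (12 + A)*(A + A²))
M(Z) = 339 (M(Z) = 212 + 127 = 339)
(147439 - M(X(3))) - 1*304859 = (147439 - 1*339) - 1*304859 = (147439 - 339) - 304859 = 147100 - 304859 = -157759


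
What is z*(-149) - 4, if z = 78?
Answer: -11626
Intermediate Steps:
z*(-149) - 4 = 78*(-149) - 4 = -11622 - 4 = -11626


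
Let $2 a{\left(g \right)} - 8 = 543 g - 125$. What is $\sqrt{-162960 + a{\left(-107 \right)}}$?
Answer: $3 i \sqrt{21341} \approx 438.26 i$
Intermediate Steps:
$a{\left(g \right)} = - \frac{117}{2} + \frac{543 g}{2}$ ($a{\left(g \right)} = 4 + \frac{543 g - 125}{2} = 4 + \frac{-125 + 543 g}{2} = 4 + \left(- \frac{125}{2} + \frac{543 g}{2}\right) = - \frac{117}{2} + \frac{543 g}{2}$)
$\sqrt{-162960 + a{\left(-107 \right)}} = \sqrt{-162960 + \left(- \frac{117}{2} + \frac{543}{2} \left(-107\right)\right)} = \sqrt{-162960 - 29109} = \sqrt{-192069} = 3 i \sqrt{21341}$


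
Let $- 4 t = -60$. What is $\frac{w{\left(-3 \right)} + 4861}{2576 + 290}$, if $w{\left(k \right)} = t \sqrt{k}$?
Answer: $\frac{4861}{2866} + \frac{15 i \sqrt{3}}{2866} \approx 1.6961 + 0.0090652 i$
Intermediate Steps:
$t = 15$ ($t = \left(- \frac{1}{4}\right) \left(-60\right) = 15$)
$w{\left(k \right)} = 15 \sqrt{k}$
$\frac{w{\left(-3 \right)} + 4861}{2576 + 290} = \frac{15 \sqrt{-3} + 4861}{2576 + 290} = \frac{15 i \sqrt{3} + 4861}{2866} = \left(15 i \sqrt{3} + 4861\right) \frac{1}{2866} = \left(4861 + 15 i \sqrt{3}\right) \frac{1}{2866} = \frac{4861}{2866} + \frac{15 i \sqrt{3}}{2866}$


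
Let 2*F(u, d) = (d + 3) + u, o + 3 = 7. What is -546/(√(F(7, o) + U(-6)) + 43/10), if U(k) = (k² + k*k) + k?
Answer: 78260/1817 - 18200*√73/1817 ≈ -42.510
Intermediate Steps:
o = 4 (o = -3 + 7 = 4)
F(u, d) = 3/2 + d/2 + u/2 (F(u, d) = ((d + 3) + u)/2 = ((3 + d) + u)/2 = (3 + d + u)/2 = 3/2 + d/2 + u/2)
U(k) = k + 2*k² (U(k) = (k² + k²) + k = 2*k² + k = k + 2*k²)
-546/(√(F(7, o) + U(-6)) + 43/10) = -546/(√((3/2 + (½)*4 + (½)*7) - 6*(1 + 2*(-6))) + 43/10) = -546/(√((3/2 + 2 + 7/2) - 6*(1 - 12)) + 43*(⅒)) = -546/(√(7 - 6*(-11)) + 43/10) = -546/(√(7 + 66) + 43/10) = -546/(√73 + 43/10) = -546/(43/10 + √73)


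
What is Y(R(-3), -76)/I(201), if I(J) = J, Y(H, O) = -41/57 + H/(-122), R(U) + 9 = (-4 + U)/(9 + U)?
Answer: -145/45828 ≈ -0.0031640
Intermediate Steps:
R(U) = -9 + (-4 + U)/(9 + U)
Y(H, O) = -41/57 - H/122 (Y(H, O) = -41*1/57 + H*(-1/122) = -41/57 - H/122)
Y(R(-3), -76)/I(201) = (-41/57 - (-85 - 8*(-3))/(122*(9 - 3)))/201 = (-41/57 - (-85 + 24)/(122*6))*(1/201) = (-41/57 - (-61)/732)*(1/201) = (-41/57 - 1/122*(-61/6))*(1/201) = (-41/57 + 1/12)*(1/201) = -145/228*1/201 = -145/45828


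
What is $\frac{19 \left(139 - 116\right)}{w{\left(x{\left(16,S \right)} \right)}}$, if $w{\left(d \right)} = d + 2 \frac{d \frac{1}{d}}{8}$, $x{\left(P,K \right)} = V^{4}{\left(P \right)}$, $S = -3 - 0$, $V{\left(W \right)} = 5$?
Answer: $\frac{1748}{2501} \approx 0.69892$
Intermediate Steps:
$S = -3$ ($S = -3 + 0 = -3$)
$x{\left(P,K \right)} = 625$ ($x{\left(P,K \right)} = 5^{4} = 625$)
$w{\left(d \right)} = \frac{1}{4} + d$ ($w{\left(d \right)} = d + 2 \cdot 1 \cdot \frac{1}{8} = d + 2 \cdot \frac{1}{8} = d + \frac{1}{4} = \frac{1}{4} + d$)
$\frac{19 \left(139 - 116\right)}{w{\left(x{\left(16,S \right)} \right)}} = \frac{19 \left(139 - 116\right)}{\frac{1}{4} + 625} = \frac{19 \cdot 23}{\frac{2501}{4}} = 437 \cdot \frac{4}{2501} = \frac{1748}{2501}$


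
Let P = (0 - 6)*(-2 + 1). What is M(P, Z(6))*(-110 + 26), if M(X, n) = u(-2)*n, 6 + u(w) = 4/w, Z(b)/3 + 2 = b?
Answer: 8064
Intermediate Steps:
Z(b) = -6 + 3*b
P = 6 (P = -6*(-1) = 6)
u(w) = -6 + 4/w
M(X, n) = -8*n (M(X, n) = (-6 + 4/(-2))*n = (-6 + 4*(-½))*n = (-6 - 2)*n = -8*n)
M(P, Z(6))*(-110 + 26) = (-8*(-6 + 3*6))*(-110 + 26) = -8*(-6 + 18)*(-84) = -8*12*(-84) = -96*(-84) = 8064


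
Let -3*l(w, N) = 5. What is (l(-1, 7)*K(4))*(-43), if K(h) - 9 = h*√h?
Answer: 3655/3 ≈ 1218.3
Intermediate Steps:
l(w, N) = -5/3 (l(w, N) = -⅓*5 = -5/3)
K(h) = 9 + h^(3/2) (K(h) = 9 + h*√h = 9 + h^(3/2))
(l(-1, 7)*K(4))*(-43) = -5*(9 + 4^(3/2))/3*(-43) = -5*(9 + 8)/3*(-43) = -5/3*17*(-43) = -85/3*(-43) = 3655/3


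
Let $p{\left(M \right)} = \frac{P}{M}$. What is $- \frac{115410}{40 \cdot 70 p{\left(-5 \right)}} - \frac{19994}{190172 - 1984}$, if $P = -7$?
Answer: $- \frac{5988229}{202664} \approx -29.548$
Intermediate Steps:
$p{\left(M \right)} = - \frac{7}{M}$
$- \frac{115410}{40 \cdot 70 p{\left(-5 \right)}} - \frac{19994}{190172 - 1984} = - \frac{115410}{40 \cdot 70 \left(- \frac{7}{-5}\right)} - \frac{19994}{190172 - 1984} = - \frac{115410}{2800 \left(\left(-7\right) \left(- \frac{1}{5}\right)\right)} - \frac{19994}{188188} = - \frac{115410}{2800 \cdot \frac{7}{5}} - \frac{769}{7238} = - \frac{115410}{3920} - \frac{769}{7238} = \left(-115410\right) \frac{1}{3920} - \frac{769}{7238} = - \frac{11541}{392} - \frac{769}{7238} = - \frac{5988229}{202664}$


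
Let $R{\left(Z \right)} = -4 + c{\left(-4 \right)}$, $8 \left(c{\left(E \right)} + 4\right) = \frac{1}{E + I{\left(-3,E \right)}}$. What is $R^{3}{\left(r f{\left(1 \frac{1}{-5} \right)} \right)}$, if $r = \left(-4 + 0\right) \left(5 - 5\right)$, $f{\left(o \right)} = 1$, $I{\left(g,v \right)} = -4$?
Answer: $- \frac{135005697}{262144} \approx -515.01$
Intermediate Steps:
$r = 0$ ($r = \left(-4\right) 0 = 0$)
$c{\left(E \right)} = -4 + \frac{1}{8 \left(-4 + E\right)}$ ($c{\left(E \right)} = -4 + \frac{1}{8 \left(E - 4\right)} = -4 + \frac{1}{8 \left(-4 + E\right)}$)
$R{\left(Z \right)} = - \frac{513}{64}$ ($R{\left(Z \right)} = -4 + \frac{129 - -128}{8 \left(-4 - 4\right)} = -4 + \frac{129 + 128}{8 \left(-8\right)} = -4 + \frac{1}{8} \left(- \frac{1}{8}\right) 257 = -4 - \frac{257}{64} = - \frac{513}{64}$)
$R^{3}{\left(r f{\left(1 \frac{1}{-5} \right)} \right)} = \left(- \frac{513}{64}\right)^{3} = - \frac{135005697}{262144}$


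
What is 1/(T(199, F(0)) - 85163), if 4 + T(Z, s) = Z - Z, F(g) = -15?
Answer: -1/85167 ≈ -1.1742e-5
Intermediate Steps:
T(Z, s) = -4 (T(Z, s) = -4 + (Z - Z) = -4 + 0 = -4)
1/(T(199, F(0)) - 85163) = 1/(-4 - 85163) = 1/(-85167) = -1/85167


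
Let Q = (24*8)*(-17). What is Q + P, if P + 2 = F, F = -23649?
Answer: -26915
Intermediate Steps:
P = -23651 (P = -2 - 23649 = -23651)
Q = -3264 (Q = 192*(-17) = -3264)
Q + P = -3264 - 23651 = -26915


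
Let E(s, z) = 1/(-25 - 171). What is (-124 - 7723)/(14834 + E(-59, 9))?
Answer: -1538012/2907463 ≈ -0.52899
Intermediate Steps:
E(s, z) = -1/196 (E(s, z) = 1/(-196) = -1/196)
(-124 - 7723)/(14834 + E(-59, 9)) = (-124 - 7723)/(14834 - 1/196) = -7847/2907463/196 = -7847*196/2907463 = -1538012/2907463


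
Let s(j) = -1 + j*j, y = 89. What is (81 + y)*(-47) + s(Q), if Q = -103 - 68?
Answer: 21250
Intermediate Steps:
Q = -171
s(j) = -1 + j**2
(81 + y)*(-47) + s(Q) = (81 + 89)*(-47) + (-1 + (-171)**2) = 170*(-47) + (-1 + 29241) = -7990 + 29240 = 21250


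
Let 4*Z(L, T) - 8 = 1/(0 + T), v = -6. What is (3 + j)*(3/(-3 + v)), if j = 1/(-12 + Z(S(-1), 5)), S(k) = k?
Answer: -577/597 ≈ -0.96650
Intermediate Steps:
Z(L, T) = 2 + 1/(4*T) (Z(L, T) = 2 + 1/(4*(0 + T)) = 2 + 1/(4*T))
j = -20/199 (j = 1/(-12 + (2 + (¼)/5)) = 1/(-12 + (2 + (¼)*(⅕))) = 1/(-12 + (2 + 1/20)) = 1/(-12 + 41/20) = 1/(-199/20) = -20/199 ≈ -0.10050)
(3 + j)*(3/(-3 + v)) = (3 - 20/199)*(3/(-3 - 6)) = 577*(3/(-9))/199 = 577*(3*(-⅑))/199 = (577/199)*(-⅓) = -577/597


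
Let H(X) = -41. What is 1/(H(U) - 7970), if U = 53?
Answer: -1/8011 ≈ -0.00012483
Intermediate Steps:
1/(H(U) - 7970) = 1/(-41 - 7970) = 1/(-8011) = -1/8011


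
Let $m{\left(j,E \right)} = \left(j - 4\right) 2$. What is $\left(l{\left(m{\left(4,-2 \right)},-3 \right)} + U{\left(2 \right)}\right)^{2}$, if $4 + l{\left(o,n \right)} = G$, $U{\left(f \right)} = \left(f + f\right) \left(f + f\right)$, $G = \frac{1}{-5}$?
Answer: $\frac{3481}{25} \approx 139.24$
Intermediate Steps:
$G = - \frac{1}{5} \approx -0.2$
$m{\left(j,E \right)} = -8 + 2 j$ ($m{\left(j,E \right)} = \left(-4 + j\right) 2 = -8 + 2 j$)
$U{\left(f \right)} = 4 f^{2}$ ($U{\left(f \right)} = 2 f 2 f = 4 f^{2}$)
$l{\left(o,n \right)} = - \frac{21}{5}$ ($l{\left(o,n \right)} = -4 - \frac{1}{5} = - \frac{21}{5}$)
$\left(l{\left(m{\left(4,-2 \right)},-3 \right)} + U{\left(2 \right)}\right)^{2} = \left(- \frac{21}{5} + 4 \cdot 2^{2}\right)^{2} = \left(- \frac{21}{5} + 4 \cdot 4\right)^{2} = \left(- \frac{21}{5} + 16\right)^{2} = \left(\frac{59}{5}\right)^{2} = \frac{3481}{25}$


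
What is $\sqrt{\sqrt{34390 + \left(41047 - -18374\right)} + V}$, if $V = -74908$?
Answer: $\sqrt{-74908 + \sqrt{93811}} \approx 273.13 i$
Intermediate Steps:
$\sqrt{\sqrt{34390 + \left(41047 - -18374\right)} + V} = \sqrt{\sqrt{34390 + \left(41047 - -18374\right)} - 74908} = \sqrt{\sqrt{34390 + \left(41047 + 18374\right)} - 74908} = \sqrt{\sqrt{34390 + 59421} - 74908} = \sqrt{\sqrt{93811} - 74908} = \sqrt{-74908 + \sqrt{93811}}$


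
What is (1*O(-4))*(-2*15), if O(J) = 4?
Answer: -120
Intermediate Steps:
(1*O(-4))*(-2*15) = (1*4)*(-2*15) = 4*(-30) = -120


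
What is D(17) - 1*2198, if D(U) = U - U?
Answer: -2198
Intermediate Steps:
D(U) = 0
D(17) - 1*2198 = 0 - 1*2198 = 0 - 2198 = -2198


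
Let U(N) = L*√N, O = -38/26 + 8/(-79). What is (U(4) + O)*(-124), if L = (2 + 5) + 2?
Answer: -2093244/1027 ≈ -2038.2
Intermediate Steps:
L = 9 (L = 7 + 2 = 9)
O = -1605/1027 (O = -38*1/26 + 8*(-1/79) = -19/13 - 8/79 = -1605/1027 ≈ -1.5628)
U(N) = 9*√N
(U(4) + O)*(-124) = (9*√4 - 1605/1027)*(-124) = (9*2 - 1605/1027)*(-124) = (18 - 1605/1027)*(-124) = (16881/1027)*(-124) = -2093244/1027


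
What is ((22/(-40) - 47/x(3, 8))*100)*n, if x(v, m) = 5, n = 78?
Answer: -77610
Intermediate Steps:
((22/(-40) - 47/x(3, 8))*100)*n = ((22/(-40) - 47/5)*100)*78 = ((22*(-1/40) - 47*1/5)*100)*78 = ((-11/20 - 47/5)*100)*78 = -199/20*100*78 = -995*78 = -77610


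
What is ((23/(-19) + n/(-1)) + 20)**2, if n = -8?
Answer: 259081/361 ≈ 717.68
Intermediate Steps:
((23/(-19) + n/(-1)) + 20)**2 = ((23/(-19) - 8/(-1)) + 20)**2 = ((23*(-1/19) - 8*(-1)) + 20)**2 = ((-23/19 + 8) + 20)**2 = (129/19 + 20)**2 = (509/19)**2 = 259081/361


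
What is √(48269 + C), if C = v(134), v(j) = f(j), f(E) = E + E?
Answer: 3*√5393 ≈ 220.31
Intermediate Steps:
f(E) = 2*E
v(j) = 2*j
C = 268 (C = 2*134 = 268)
√(48269 + C) = √(48269 + 268) = √48537 = 3*√5393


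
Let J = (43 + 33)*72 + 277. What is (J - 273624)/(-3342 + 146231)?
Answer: -267875/142889 ≈ -1.8747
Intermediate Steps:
J = 5749 (J = 76*72 + 277 = 5472 + 277 = 5749)
(J - 273624)/(-3342 + 146231) = (5749 - 273624)/(-3342 + 146231) = -267875/142889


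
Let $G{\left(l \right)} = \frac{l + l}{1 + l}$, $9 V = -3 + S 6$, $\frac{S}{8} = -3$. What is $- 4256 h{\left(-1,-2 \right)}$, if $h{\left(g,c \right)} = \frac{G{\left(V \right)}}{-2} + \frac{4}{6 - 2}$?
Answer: $\frac{6384}{23} \approx 277.57$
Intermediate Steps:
$S = -24$ ($S = 8 \left(-3\right) = -24$)
$V = - \frac{49}{3}$ ($V = \frac{-3 - 144}{9} = \frac{1}{9} \left(-147\right) = - \frac{49}{3} \approx -16.333$)
$G{\left(l \right)} = \frac{2 l}{1 + l}$
$h{\left(g,c \right)} = - \frac{3}{46}$ ($h{\left(g,c \right)} = \frac{2 \left(- \frac{49}{3}\right) \frac{1}{1 - \frac{49}{3}}}{-2} + \frac{4}{6 - 2} = 2 \left(- \frac{49}{3}\right) \frac{1}{- \frac{46}{3}} \left(- \frac{1}{2}\right) + \frac{4}{4} = 2 \left(- \frac{49}{3}\right) \left(- \frac{3}{46}\right) \left(- \frac{1}{2}\right) + 4 \cdot \frac{1}{4} = \frac{49}{23} \left(- \frac{1}{2}\right) + 1 = - \frac{49}{46} + 1 = - \frac{3}{46}$)
$- 4256 h{\left(-1,-2 \right)} = \left(-4256\right) \left(- \frac{3}{46}\right) = \frac{6384}{23}$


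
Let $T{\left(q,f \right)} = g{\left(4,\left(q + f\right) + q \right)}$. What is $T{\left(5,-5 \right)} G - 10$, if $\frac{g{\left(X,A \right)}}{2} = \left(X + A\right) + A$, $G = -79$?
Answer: $-2222$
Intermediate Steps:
$g{\left(X,A \right)} = 2 X + 4 A$ ($g{\left(X,A \right)} = 2 \left(\left(X + A\right) + A\right) = 2 \left(\left(A + X\right) + A\right) = 2 \left(X + 2 A\right) = 2 X + 4 A$)
$T{\left(q,f \right)} = 8 + 4 f + 8 q$ ($T{\left(q,f \right)} = 2 \cdot 4 + 4 \left(\left(q + f\right) + q\right) = 8 + 4 \left(\left(f + q\right) + q\right) = 8 + 4 \left(f + 2 q\right) = 8 + \left(4 f + 8 q\right) = 8 + 4 f + 8 q$)
$T{\left(5,-5 \right)} G - 10 = \left(8 + 4 \left(-5\right) + 8 \cdot 5\right) \left(-79\right) - 10 = \left(8 - 20 + 40\right) \left(-79\right) - 10 = 28 \left(-79\right) - 10 = -2212 - 10 = -2222$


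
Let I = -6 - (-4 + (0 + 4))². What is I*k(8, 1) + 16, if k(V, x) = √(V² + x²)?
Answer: 16 - 6*√65 ≈ -32.374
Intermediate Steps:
I = -6 (I = -6 - (-4 + 4)² = -6 - 1*0² = -6 - 1*0 = -6 + 0 = -6)
I*k(8, 1) + 16 = -6*√(8² + 1²) + 16 = -6*√(64 + 1) + 16 = -6*√65 + 16 = 16 - 6*√65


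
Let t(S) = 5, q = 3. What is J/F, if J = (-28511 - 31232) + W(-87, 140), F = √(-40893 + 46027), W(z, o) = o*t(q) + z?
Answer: -29565*√5134/2567 ≈ -825.24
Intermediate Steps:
W(z, o) = z + 5*o (W(z, o) = o*5 + z = 5*o + z = z + 5*o)
F = √5134 ≈ 71.652
J = -59130 (J = (-28511 - 31232) + (-87 + 5*140) = -59743 + (-87 + 700) = -59743 + 613 = -59130)
J/F = -59130*√5134/5134 = -29565*√5134/2567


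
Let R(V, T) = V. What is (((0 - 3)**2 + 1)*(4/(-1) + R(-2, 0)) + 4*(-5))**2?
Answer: 6400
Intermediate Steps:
(((0 - 3)**2 + 1)*(4/(-1) + R(-2, 0)) + 4*(-5))**2 = (((0 - 3)**2 + 1)*(4/(-1) - 2) + 4*(-5))**2 = (((-3)**2 + 1)*(4*(-1) - 2) - 20)**2 = ((9 + 1)*(-4 - 2) - 20)**2 = (10*(-6) - 20)**2 = (-60 - 20)**2 = (-80)**2 = 6400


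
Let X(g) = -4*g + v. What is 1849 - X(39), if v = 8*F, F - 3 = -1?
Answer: 1989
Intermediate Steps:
F = 2 (F = 3 - 1 = 2)
v = 16 (v = 8*2 = 16)
X(g) = 16 - 4*g (X(g) = -4*g + 16 = 16 - 4*g)
1849 - X(39) = 1849 - (16 - 4*39) = 1849 - (16 - 156) = 1849 - 1*(-140) = 1849 + 140 = 1989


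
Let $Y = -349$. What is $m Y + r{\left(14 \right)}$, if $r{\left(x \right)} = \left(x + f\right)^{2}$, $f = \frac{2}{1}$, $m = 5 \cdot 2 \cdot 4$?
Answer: $-13704$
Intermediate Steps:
$m = 40$ ($m = 10 \cdot 4 = 40$)
$f = 2$ ($f = 2 \cdot 1 = 2$)
$r{\left(x \right)} = \left(2 + x\right)^{2}$ ($r{\left(x \right)} = \left(x + 2\right)^{2} = \left(2 + x\right)^{2}$)
$m Y + r{\left(14 \right)} = 40 \left(-349\right) + \left(2 + 14\right)^{2} = -13960 + 16^{2} = -13960 + 256 = -13704$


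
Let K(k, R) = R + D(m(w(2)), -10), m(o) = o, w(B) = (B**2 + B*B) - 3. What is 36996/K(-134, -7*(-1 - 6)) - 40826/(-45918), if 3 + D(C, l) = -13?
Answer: 283354931/252549 ≈ 1122.0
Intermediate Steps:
w(B) = -3 + 2*B**2 (w(B) = (B**2 + B**2) - 3 = 2*B**2 - 3 = -3 + 2*B**2)
D(C, l) = -16 (D(C, l) = -3 - 13 = -16)
K(k, R) = -16 + R (K(k, R) = R - 16 = -16 + R)
36996/K(-134, -7*(-1 - 6)) - 40826/(-45918) = 36996/(-16 - 7*(-1 - 6)) - 40826/(-45918) = 36996/(-16 - 7*(-7)) - 40826*(-1/45918) = 36996/(-16 + 49) + 20413/22959 = 36996/33 + 20413/22959 = 36996*(1/33) + 20413/22959 = 12332/11 + 20413/22959 = 283354931/252549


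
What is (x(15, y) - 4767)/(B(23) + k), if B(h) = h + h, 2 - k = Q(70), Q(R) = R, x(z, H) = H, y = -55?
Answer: 2411/11 ≈ 219.18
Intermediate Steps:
k = -68 (k = 2 - 1*70 = 2 - 70 = -68)
B(h) = 2*h
(x(15, y) - 4767)/(B(23) + k) = (-55 - 4767)/(2*23 - 68) = -4822/(46 - 68) = -4822/(-22) = -4822*(-1/22) = 2411/11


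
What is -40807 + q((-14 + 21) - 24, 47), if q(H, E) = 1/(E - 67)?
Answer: -816141/20 ≈ -40807.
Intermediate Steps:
q(H, E) = 1/(-67 + E)
-40807 + q((-14 + 21) - 24, 47) = -40807 + 1/(-67 + 47) = -40807 + 1/(-20) = -40807 - 1/20 = -816141/20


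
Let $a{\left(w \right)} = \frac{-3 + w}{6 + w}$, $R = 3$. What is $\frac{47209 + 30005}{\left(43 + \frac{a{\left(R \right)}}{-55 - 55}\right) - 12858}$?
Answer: $- \frac{77214}{12815} \approx -6.0253$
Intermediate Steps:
$a{\left(w \right)} = \frac{-3 + w}{6 + w}$
$\frac{47209 + 30005}{\left(43 + \frac{a{\left(R \right)}}{-55 - 55}\right) - 12858} = \frac{47209 + 30005}{\left(43 + \frac{\frac{1}{6 + 3} \left(-3 + 3\right)}{-55 - 55}\right) - 12858} = \frac{77214}{\left(43 + \frac{\frac{1}{9} \cdot 0}{-110}\right) - 12858} = \frac{77214}{\left(43 - \frac{\frac{1}{9} \cdot 0}{110}\right) - 12858} = \frac{77214}{\left(43 - 0\right) - 12858} = \frac{77214}{\left(43 + 0\right) - 12858} = \frac{77214}{43 - 12858} = \frac{77214}{-12815} = 77214 \left(- \frac{1}{12815}\right) = - \frac{77214}{12815}$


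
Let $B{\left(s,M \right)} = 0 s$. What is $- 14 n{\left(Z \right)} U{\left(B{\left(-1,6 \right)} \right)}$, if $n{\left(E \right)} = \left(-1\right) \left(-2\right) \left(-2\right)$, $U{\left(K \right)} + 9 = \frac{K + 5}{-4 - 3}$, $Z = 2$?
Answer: $-544$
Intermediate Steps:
$B{\left(s,M \right)} = 0$
$U{\left(K \right)} = - \frac{68}{7} - \frac{K}{7}$ ($U{\left(K \right)} = -9 + \frac{K + 5}{-4 - 3} = -9 + \frac{5 + K}{-7} = -9 + \left(5 + K\right) \left(- \frac{1}{7}\right) = -9 - \left(\frac{5}{7} + \frac{K}{7}\right) = - \frac{68}{7} - \frac{K}{7}$)
$n{\left(E \right)} = -4$ ($n{\left(E \right)} = 2 \left(-2\right) = -4$)
$- 14 n{\left(Z \right)} U{\left(B{\left(-1,6 \right)} \right)} = \left(-14\right) \left(-4\right) \left(- \frac{68}{7} - 0\right) = 56 \left(- \frac{68}{7} + 0\right) = 56 \left(- \frac{68}{7}\right) = -544$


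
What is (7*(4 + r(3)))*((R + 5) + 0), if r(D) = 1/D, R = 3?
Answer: 728/3 ≈ 242.67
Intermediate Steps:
(7*(4 + r(3)))*((R + 5) + 0) = (7*(4 + 1/3))*((3 + 5) + 0) = (7*(4 + ⅓))*(8 + 0) = (7*(13/3))*8 = (91/3)*8 = 728/3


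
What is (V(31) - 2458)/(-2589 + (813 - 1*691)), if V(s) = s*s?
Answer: 1497/2467 ≈ 0.60681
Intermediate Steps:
V(s) = s²
(V(31) - 2458)/(-2589 + (813 - 1*691)) = (31² - 2458)/(-2589 + (813 - 1*691)) = (961 - 2458)/(-2589 + (813 - 691)) = -1497/(-2589 + 122) = -1497/(-2467) = -1497*(-1/2467) = 1497/2467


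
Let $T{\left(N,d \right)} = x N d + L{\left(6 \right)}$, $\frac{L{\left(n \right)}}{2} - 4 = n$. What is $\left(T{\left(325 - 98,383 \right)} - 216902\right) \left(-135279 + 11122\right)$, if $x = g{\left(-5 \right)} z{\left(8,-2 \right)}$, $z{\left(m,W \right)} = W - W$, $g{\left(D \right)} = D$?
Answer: $26927418474$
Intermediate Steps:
$L{\left(n \right)} = 8 + 2 n$
$z{\left(m,W \right)} = 0$
$x = 0$ ($x = \left(-5\right) 0 = 0$)
$T{\left(N,d \right)} = 20$ ($T{\left(N,d \right)} = 0 N d + \left(8 + 2 \cdot 6\right) = 0 d + \left(8 + 12\right) = 0 + 20 = 20$)
$\left(T{\left(325 - 98,383 \right)} - 216902\right) \left(-135279 + 11122\right) = \left(20 - 216902\right) \left(-135279 + 11122\right) = \left(-216882\right) \left(-124157\right) = 26927418474$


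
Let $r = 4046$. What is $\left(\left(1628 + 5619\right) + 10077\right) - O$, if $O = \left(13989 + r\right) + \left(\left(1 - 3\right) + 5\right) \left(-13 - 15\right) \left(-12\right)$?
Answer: $-1719$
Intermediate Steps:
$O = 19043$ ($O = \left(13989 + 4046\right) + \left(\left(1 - 3\right) + 5\right) \left(-13 - 15\right) \left(-12\right) = 18035 + \left(-2 + 5\right) \left(\left(-28\right) \left(-12\right)\right) = 18035 + 3 \cdot 336 = 18035 + 1008 = 19043$)
$\left(\left(1628 + 5619\right) + 10077\right) - O = \left(\left(1628 + 5619\right) + 10077\right) - 19043 = \left(7247 + 10077\right) - 19043 = 17324 - 19043 = -1719$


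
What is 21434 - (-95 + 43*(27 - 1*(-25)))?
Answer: 19293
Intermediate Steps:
21434 - (-95 + 43*(27 - 1*(-25))) = 21434 - (-95 + 43*(27 + 25)) = 21434 - (-95 + 43*52) = 21434 - (-95 + 2236) = 21434 - 1*2141 = 21434 - 2141 = 19293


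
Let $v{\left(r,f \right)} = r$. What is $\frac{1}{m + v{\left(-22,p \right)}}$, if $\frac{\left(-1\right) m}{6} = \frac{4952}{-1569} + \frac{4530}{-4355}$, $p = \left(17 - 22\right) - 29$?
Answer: $\frac{455533}{1447686} \approx 0.31466$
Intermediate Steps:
$p = -34$ ($p = -5 - 29 = -34$)
$m = \frac{11469412}{455533}$ ($m = - 6 \left(\frac{4952}{-1569} + \frac{4530}{-4355}\right) = - 6 \left(4952 \left(- \frac{1}{1569}\right) + 4530 \left(- \frac{1}{4355}\right)\right) = - 6 \left(- \frac{4952}{1569} - \frac{906}{871}\right) = \left(-6\right) \left(- \frac{5734706}{1366599}\right) = \frac{11469412}{455533} \approx 25.178$)
$\frac{1}{m + v{\left(-22,p \right)}} = \frac{1}{\frac{11469412}{455533} - 22} = \frac{1}{\frac{1447686}{455533}} = \frac{455533}{1447686}$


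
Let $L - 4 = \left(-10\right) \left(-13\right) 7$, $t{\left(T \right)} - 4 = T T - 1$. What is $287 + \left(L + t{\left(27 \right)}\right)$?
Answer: $1933$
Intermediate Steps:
$t{\left(T \right)} = 3 + T^{2}$ ($t{\left(T \right)} = 4 + \left(T T - 1\right) = 4 + \left(T^{2} - 1\right) = 4 + \left(-1 + T^{2}\right) = 3 + T^{2}$)
$L = 914$ ($L = 4 + \left(-10\right) \left(-13\right) 7 = 4 + 130 \cdot 7 = 4 + 910 = 914$)
$287 + \left(L + t{\left(27 \right)}\right) = 287 + \left(914 + \left(3 + 27^{2}\right)\right) = 287 + \left(914 + \left(3 + 729\right)\right) = 287 + \left(914 + 732\right) = 287 + 1646 = 1933$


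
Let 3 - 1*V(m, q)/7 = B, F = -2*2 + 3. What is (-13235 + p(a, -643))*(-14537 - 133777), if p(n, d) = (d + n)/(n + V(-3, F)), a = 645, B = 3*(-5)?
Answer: 504474399154/257 ≈ 1.9629e+9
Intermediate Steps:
B = -15
F = -1 (F = -4 + 3 = -1)
V(m, q) = 126 (V(m, q) = 21 - 7*(-15) = 21 + 105 = 126)
p(n, d) = (d + n)/(126 + n) (p(n, d) = (d + n)/(n + 126) = (d + n)/(126 + n))
(-13235 + p(a, -643))*(-14537 - 133777) = (-13235 + (-643 + 645)/(126 + 645))*(-14537 - 133777) = (-13235 + 2/771)*(-148314) = -10204183/771*(-148314) = 504474399154/257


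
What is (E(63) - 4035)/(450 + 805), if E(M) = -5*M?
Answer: -870/251 ≈ -3.4661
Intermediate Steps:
(E(63) - 4035)/(450 + 805) = (-5*63 - 4035)/(450 + 805) = (-315 - 4035)/1255 = -4350*1/1255 = -870/251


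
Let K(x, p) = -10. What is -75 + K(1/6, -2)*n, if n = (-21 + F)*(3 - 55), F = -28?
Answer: -25555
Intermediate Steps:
n = 2548 (n = (-21 - 28)*(3 - 55) = -49*(-52) = 2548)
-75 + K(1/6, -2)*n = -75 - 10*2548 = -75 - 25480 = -25555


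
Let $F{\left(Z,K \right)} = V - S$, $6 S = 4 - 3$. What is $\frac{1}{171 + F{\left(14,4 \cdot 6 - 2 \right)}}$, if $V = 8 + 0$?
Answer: $\frac{6}{1073} \approx 0.0055918$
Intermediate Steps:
$S = \frac{1}{6}$ ($S = \frac{4 - 3}{6} = \frac{1}{6} \cdot 1 = \frac{1}{6} \approx 0.16667$)
$V = 8$
$F{\left(Z,K \right)} = \frac{47}{6}$ ($F{\left(Z,K \right)} = 8 - \frac{1}{6} = \frac{47}{6}$)
$\frac{1}{171 + F{\left(14,4 \cdot 6 - 2 \right)}} = \frac{1}{171 + \frac{47}{6}} = \frac{1}{\frac{1073}{6}} = \frac{6}{1073}$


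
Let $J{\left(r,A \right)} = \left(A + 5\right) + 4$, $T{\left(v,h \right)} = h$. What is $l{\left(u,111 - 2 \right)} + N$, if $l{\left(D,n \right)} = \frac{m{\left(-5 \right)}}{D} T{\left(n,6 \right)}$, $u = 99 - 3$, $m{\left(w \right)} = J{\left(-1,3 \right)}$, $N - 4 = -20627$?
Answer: $- \frac{82489}{4} \approx -20622.0$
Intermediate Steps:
$N = -20623$ ($N = 4 - 20627 = -20623$)
$J{\left(r,A \right)} = 9 + A$ ($J{\left(r,A \right)} = \left(5 + A\right) + 4 = 9 + A$)
$m{\left(w \right)} = 12$ ($m{\left(w \right)} = 9 + 3 = 12$)
$u = 96$
$l{\left(D,n \right)} = \frac{72}{D}$ ($l{\left(D,n \right)} = \frac{12}{D} 6 = \frac{72}{D}$)
$l{\left(u,111 - 2 \right)} + N = \frac{72}{96} - 20623 = 72 \cdot \frac{1}{96} - 20623 = \frac{3}{4} - 20623 = - \frac{82489}{4}$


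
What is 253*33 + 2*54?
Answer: 8457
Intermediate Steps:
253*33 + 2*54 = 8349 + 108 = 8457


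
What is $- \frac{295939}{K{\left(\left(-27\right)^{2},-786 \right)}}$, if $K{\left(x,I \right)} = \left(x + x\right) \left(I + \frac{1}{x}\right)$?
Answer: $\frac{295939}{1145986} \approx 0.25824$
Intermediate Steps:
$K{\left(x,I \right)} = 2 x \left(I + \frac{1}{x}\right)$
$- \frac{295939}{K{\left(\left(-27\right)^{2},-786 \right)}} = - \frac{295939}{2 + 2 \left(-786\right) \left(-27\right)^{2}} = - \frac{295939}{2 + 2 \left(-786\right) 729} = - \frac{295939}{2 - 1145988} = - \frac{295939}{-1145986} = \left(-295939\right) \left(- \frac{1}{1145986}\right) = \frac{295939}{1145986}$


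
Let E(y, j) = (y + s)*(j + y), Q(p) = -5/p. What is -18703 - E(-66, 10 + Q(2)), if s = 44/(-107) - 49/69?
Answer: -111382889/4922 ≈ -22630.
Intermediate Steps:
s = -8279/7383 (s = 44*(-1/107) - 49*1/69 = -44/107 - 49/69 = -8279/7383 ≈ -1.1214)
E(y, j) = (-8279/7383 + y)*(j + y) (E(y, j) = (y - 8279/7383)*(j + y) = (-8279/7383 + y)*(j + y))
-18703 - E(-66, 10 + Q(2)) = -18703 - ((-66)² - 8279*(10 - 5/2)/7383 - 8279/7383*(-66) + (10 - 5/2)*(-66)) = -18703 - (4356 - 8279*(10 - 5*½)/7383 + 182138/2461 + (10 - 5*½)*(-66)) = -18703 - (4356 - 8279*(10 - 5/2)/7383 + 182138/2461 + (10 - 5/2)*(-66)) = -18703 - (4356 - 8279/7383*15/2 + 182138/2461 + (15/2)*(-66)) = -18703 - (4356 - 41395/4922 + 182138/2461 - 495) = -18703 - 1*19326723/4922 = -18703 - 19326723/4922 = -111382889/4922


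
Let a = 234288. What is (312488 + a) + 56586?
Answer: 603362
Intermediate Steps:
(312488 + a) + 56586 = (312488 + 234288) + 56586 = 546776 + 56586 = 603362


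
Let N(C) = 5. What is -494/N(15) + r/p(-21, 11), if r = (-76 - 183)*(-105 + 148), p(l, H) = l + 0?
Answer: 6473/15 ≈ 431.53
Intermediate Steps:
p(l, H) = l
r = -11137 (r = -259*43 = -11137)
-494/N(15) + r/p(-21, 11) = -494/5 - 11137/(-21) = -494*⅕ - 11137*(-1/21) = -494/5 + 1591/3 = 6473/15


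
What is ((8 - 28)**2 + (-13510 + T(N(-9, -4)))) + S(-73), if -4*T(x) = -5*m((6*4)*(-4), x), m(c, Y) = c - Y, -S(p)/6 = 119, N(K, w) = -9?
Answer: -55731/4 ≈ -13933.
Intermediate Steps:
S(p) = -714 (S(p) = -6*119 = -714)
T(x) = -120 - 5*x/4 (T(x) = -(-5)*((6*4)*(-4) - x)/4 = -(-5)*(24*(-4) - x)/4 = -(-5)*(-96 - x)/4 = -(480 + 5*x)/4 = -120 - 5*x/4)
((8 - 28)**2 + (-13510 + T(N(-9, -4)))) + S(-73) = ((8 - 28)**2 + (-13510 + (-120 - 5/4*(-9)))) - 714 = ((-20)**2 + (-13510 + (-120 + 45/4))) - 714 = (400 + (-13510 - 435/4)) - 714 = (400 - 54475/4) - 714 = -52875/4 - 714 = -55731/4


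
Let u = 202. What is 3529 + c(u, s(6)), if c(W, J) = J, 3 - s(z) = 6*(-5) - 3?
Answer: 3565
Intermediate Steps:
s(z) = 36 (s(z) = 3 - (6*(-5) - 3) = 3 - (-30 - 3) = 3 - 1*(-33) = 3 + 33 = 36)
3529 + c(u, s(6)) = 3529 + 36 = 3565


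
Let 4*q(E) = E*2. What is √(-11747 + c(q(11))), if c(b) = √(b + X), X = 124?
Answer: √(-46988 + 2*√518)/2 ≈ 108.33*I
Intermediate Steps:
q(E) = E/2 (q(E) = (E*2)/4 = (2*E)/4 = E/2)
c(b) = √(124 + b) (c(b) = √(b + 124) = √(124 + b))
√(-11747 + c(q(11))) = √(-11747 + √(124 + (½)*11)) = √(-11747 + √(124 + 11/2)) = √(-11747 + √(259/2)) = √(-11747 + √518/2)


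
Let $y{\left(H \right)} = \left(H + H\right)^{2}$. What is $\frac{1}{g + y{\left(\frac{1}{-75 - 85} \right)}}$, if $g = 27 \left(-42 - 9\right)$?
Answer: $- \frac{6400}{8812799} \approx -0.00072622$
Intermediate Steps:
$g = -1377$ ($g = 27 \left(-51\right) = -1377$)
$y{\left(H \right)} = 4 H^{2}$ ($y{\left(H \right)} = \left(2 H\right)^{2} = 4 H^{2}$)
$\frac{1}{g + y{\left(\frac{1}{-75 - 85} \right)}} = \frac{1}{-1377 + 4 \left(\frac{1}{-75 - 85}\right)^{2}} = \frac{1}{-1377 + 4 \left(\frac{1}{-160}\right)^{2}} = \frac{1}{-1377 + 4 \left(- \frac{1}{160}\right)^{2}} = \frac{1}{-1377 + 4 \cdot \frac{1}{25600}} = \frac{1}{-1377 + \frac{1}{6400}} = \frac{1}{- \frac{8812799}{6400}} = - \frac{6400}{8812799}$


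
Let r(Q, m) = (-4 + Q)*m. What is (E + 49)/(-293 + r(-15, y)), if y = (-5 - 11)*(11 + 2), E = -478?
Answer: -429/3659 ≈ -0.11725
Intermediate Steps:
y = -208 (y = -16*13 = -208)
r(Q, m) = m*(-4 + Q)
(E + 49)/(-293 + r(-15, y)) = (-478 + 49)/(-293 - 208*(-4 - 15)) = -429/(-293 - 208*(-19)) = -429/(-293 + 3952) = -429/3659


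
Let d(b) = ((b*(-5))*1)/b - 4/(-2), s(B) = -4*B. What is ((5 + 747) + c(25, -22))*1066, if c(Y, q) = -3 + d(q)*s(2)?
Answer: 824018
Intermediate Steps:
d(b) = -3 (d(b) = (-5*b*1)/b - 4*(-½) = (-5*b)/b + 2 = -5 + 2 = -3)
c(Y, q) = 21 (c(Y, q) = -3 - (-12)*2 = -3 - 3*(-8) = -3 + 24 = 21)
((5 + 747) + c(25, -22))*1066 = ((5 + 747) + 21)*1066 = (752 + 21)*1066 = 773*1066 = 824018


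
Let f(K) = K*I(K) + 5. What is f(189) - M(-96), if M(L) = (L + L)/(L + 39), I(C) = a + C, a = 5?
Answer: 696685/19 ≈ 36668.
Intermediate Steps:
I(C) = 5 + C
M(L) = 2*L/(39 + L) (M(L) = (2*L)/(39 + L) = 2*L/(39 + L))
f(K) = 5 + K*(5 + K) (f(K) = K*(5 + K) + 5 = 5 + K*(5 + K))
f(189) - M(-96) = (5 + 189*(5 + 189)) - 2*(-96)/(39 - 96) = (5 + 189*194) - 2*(-96)/(-57) = (5 + 36666) - 2*(-96)*(-1)/57 = 36671 - 1*64/19 = 36671 - 64/19 = 696685/19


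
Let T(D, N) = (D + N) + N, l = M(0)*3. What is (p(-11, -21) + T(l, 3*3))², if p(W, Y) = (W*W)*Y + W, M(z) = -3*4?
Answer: 6604900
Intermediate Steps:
M(z) = -12
p(W, Y) = W + Y*W² (p(W, Y) = W²*Y + W = Y*W² + W = W + Y*W²)
l = -36 (l = -12*3 = -36)
T(D, N) = D + 2*N
(p(-11, -21) + T(l, 3*3))² = (-11*(1 - 11*(-21)) + (-36 + 2*(3*3)))² = (-11*(1 + 231) + (-36 + 2*9))² = (-11*232 + (-36 + 18))² = (-2552 - 18)² = (-2570)² = 6604900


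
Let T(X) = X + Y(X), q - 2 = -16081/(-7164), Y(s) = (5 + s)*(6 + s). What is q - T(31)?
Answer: -9734123/7164 ≈ -1358.8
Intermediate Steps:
q = 30409/7164 (q = 2 - 16081/(-7164) = 2 - 16081*(-1/7164) = 2 + 16081/7164 = 30409/7164 ≈ 4.2447)
T(X) = 30 + X² + 12*X (T(X) = X + (30 + X² + 11*X) = 30 + X² + 12*X)
q - T(31) = 30409/7164 - (30 + 31² + 12*31) = 30409/7164 - (30 + 961 + 372) = 30409/7164 - 1*1363 = 30409/7164 - 1363 = -9734123/7164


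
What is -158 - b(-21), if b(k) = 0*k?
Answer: -158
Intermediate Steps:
b(k) = 0
-158 - b(-21) = -158 - 1*0 = -158 + 0 = -158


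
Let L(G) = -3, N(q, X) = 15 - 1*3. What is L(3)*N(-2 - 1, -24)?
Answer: -36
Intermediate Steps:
N(q, X) = 12 (N(q, X) = 15 - 3 = 12)
L(3)*N(-2 - 1, -24) = -3*12 = -36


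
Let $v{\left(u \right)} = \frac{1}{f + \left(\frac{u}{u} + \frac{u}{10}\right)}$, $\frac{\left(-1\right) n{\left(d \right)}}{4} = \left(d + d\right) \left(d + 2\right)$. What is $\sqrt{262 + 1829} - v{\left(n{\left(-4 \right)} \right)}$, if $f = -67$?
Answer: $\frac{5}{362} + \sqrt{2091} \approx 45.741$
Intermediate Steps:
$n{\left(d \right)} = - 8 d \left(2 + d\right)$ ($n{\left(d \right)} = - 4 \left(d + d\right) \left(d + 2\right) = - 4 \cdot 2 d \left(2 + d\right) = - 8 d \left(2 + d\right)$)
$v{\left(u \right)} = \frac{1}{-66 + \frac{u}{10}}$ ($v{\left(u \right)} = \frac{1}{-67 + \left(\frac{u}{u} + \frac{u}{10}\right)} = \frac{1}{-67 + \left(1 + u \frac{1}{10}\right)} = \frac{1}{-67 + \left(1 + \frac{u}{10}\right)} = \frac{1}{-66 + \frac{u}{10}}$)
$\sqrt{262 + 1829} - v{\left(n{\left(-4 \right)} \right)} = \sqrt{262 + 1829} - \frac{10}{-660 - - 32 \left(2 - 4\right)} = \sqrt{2091} - \frac{10}{-660 - \left(-32\right) \left(-2\right)} = \sqrt{2091} - \frac{10}{-660 - 64} = \sqrt{2091} - \frac{10}{-724} = \sqrt{2091} - 10 \left(- \frac{1}{724}\right) = \sqrt{2091} - - \frac{5}{362} = \sqrt{2091} + \frac{5}{362} = \frac{5}{362} + \sqrt{2091}$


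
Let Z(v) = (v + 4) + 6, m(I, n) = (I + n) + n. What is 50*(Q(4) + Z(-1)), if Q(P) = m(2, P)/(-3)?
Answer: 850/3 ≈ 283.33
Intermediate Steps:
m(I, n) = I + 2*n
Q(P) = -⅔ - 2*P/3 (Q(P) = (2 + 2*P)/(-3) = (2 + 2*P)*(-⅓) = -⅔ - 2*P/3)
Z(v) = 10 + v (Z(v) = (4 + v) + 6 = 10 + v)
50*(Q(4) + Z(-1)) = 50*((-⅔ - ⅔*4) + (10 - 1)) = 50*((-⅔ - 8/3) + 9) = 50*(-10/3 + 9) = 50*(17/3) = 850/3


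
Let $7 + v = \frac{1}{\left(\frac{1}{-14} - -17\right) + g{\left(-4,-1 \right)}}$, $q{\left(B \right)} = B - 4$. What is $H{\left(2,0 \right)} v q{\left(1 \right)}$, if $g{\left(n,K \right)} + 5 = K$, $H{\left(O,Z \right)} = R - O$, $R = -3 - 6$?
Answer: $- \frac{11627}{51} \approx -227.98$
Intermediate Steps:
$R = -9$ ($R = -3 - 6 = -9$)
$H{\left(O,Z \right)} = -9 - O$
$g{\left(n,K \right)} = -5 + K$
$q{\left(B \right)} = -4 + B$ ($q{\left(B \right)} = B - 4 = -4 + B$)
$v = - \frac{1057}{153}$ ($v = -7 + \frac{1}{\left(\frac{1}{-14} - -17\right) - 6} = -7 + \frac{1}{\left(- \frac{1}{14} + 17\right) - 6} = -7 + \frac{1}{\frac{237}{14} - 6} = -7 + \frac{1}{\frac{153}{14}} = -7 + \frac{14}{153} = - \frac{1057}{153} \approx -6.9085$)
$H{\left(2,0 \right)} v q{\left(1 \right)} = \left(-9 - 2\right) \left(- \frac{1057}{153}\right) \left(-4 + 1\right) = \left(-9 - 2\right) \left(- \frac{1057}{153}\right) \left(-3\right) = \left(-11\right) \left(- \frac{1057}{153}\right) \left(-3\right) = \frac{11627}{153} \left(-3\right) = - \frac{11627}{51}$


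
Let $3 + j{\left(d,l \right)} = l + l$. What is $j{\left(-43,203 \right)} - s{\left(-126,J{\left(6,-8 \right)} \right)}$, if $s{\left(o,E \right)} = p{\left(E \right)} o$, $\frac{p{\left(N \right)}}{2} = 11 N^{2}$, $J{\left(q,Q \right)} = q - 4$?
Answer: $11491$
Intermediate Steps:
$J{\left(q,Q \right)} = -4 + q$
$p{\left(N \right)} = 22 N^{2}$ ($p{\left(N \right)} = 2 \cdot 11 N^{2} = 22 N^{2}$)
$s{\left(o,E \right)} = 22 o E^{2}$ ($s{\left(o,E \right)} = 22 E^{2} o = 22 o E^{2}$)
$j{\left(d,l \right)} = -3 + 2 l$ ($j{\left(d,l \right)} = -3 + \left(l + l\right) = -3 + 2 l$)
$j{\left(-43,203 \right)} - s{\left(-126,J{\left(6,-8 \right)} \right)} = \left(-3 + 2 \cdot 203\right) - 22 \left(-126\right) \left(-4 + 6\right)^{2} = \left(-3 + 406\right) - 22 \left(-126\right) 2^{2} = 403 - 22 \left(-126\right) 4 = 403 - -11088 = 403 + 11088 = 11491$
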